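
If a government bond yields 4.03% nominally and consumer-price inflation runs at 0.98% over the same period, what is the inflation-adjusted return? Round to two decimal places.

Real return via the Fisher equation: (1 + 4.03%)/(1 + 0.98%) − 1 = 1.0403/1.0098 − 1 ≈ 0.03020.

3.02%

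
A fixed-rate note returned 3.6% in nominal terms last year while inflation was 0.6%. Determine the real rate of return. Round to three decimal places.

Real return via the Fisher equation: (1 + 3.6%)/(1 + 0.6%) − 1 = 1.036/1.006 − 1 ≈ 0.02982.

2.982%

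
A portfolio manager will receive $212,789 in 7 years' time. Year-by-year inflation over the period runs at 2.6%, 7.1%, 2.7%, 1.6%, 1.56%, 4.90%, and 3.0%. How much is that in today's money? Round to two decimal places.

Price-level factor over 7 years: 1.026 × 1.071 × 1.027 × 1.016 × 1.0156 × 1.0490 × 1.030 ≈ 1.2581614904.
Purchasing power today: $212,789 divided by that factor.

$169,126.94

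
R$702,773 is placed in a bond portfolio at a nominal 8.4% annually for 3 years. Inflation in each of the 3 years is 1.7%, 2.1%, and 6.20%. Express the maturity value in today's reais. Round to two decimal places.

R$811,767.58

Nominal value at maturity: R$702,773 × (1 + 8.4%)^3 ≈ R$895,164.63.
Price-level factor over 3 years: 1.017 × 1.021 × 1.0620 = 1.102735134.
The maturity value deflated by that factor is the answer in today's purchasing power.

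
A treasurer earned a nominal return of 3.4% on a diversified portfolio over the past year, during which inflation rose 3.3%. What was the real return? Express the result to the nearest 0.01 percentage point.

Real return via the Fisher equation: (1 + 3.4%)/(1 + 3.3%) − 1 = 1.034/1.033 − 1 ≈ 0.00097.

0.10%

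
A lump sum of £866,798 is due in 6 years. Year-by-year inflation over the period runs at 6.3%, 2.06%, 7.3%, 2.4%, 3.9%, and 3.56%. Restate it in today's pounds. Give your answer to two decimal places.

£675,805.63

Price-level factor over 6 years: 1.063 × 1.0206 × 1.073 × 1.024 × 1.039 × 1.0356 ≈ 1.2826143556.
Purchasing power today: £866,798 divided by that factor.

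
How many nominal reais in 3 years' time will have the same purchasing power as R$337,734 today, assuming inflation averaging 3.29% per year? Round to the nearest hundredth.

Cumulative price-level factor: (1+3.29%)^3 ≈ 1.1019828413.
Multiplying R$337,734 by the price-level factor gives the future nominal sum.

R$372,177.07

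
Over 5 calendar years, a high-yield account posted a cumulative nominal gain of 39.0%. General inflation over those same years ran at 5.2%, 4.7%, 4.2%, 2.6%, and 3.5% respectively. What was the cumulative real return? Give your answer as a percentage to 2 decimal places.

14.05%

Cumulative inflation factor: 1.052 × 1.047 × 1.042 × 1.026 × 1.035 ≈ 1.21876.
Nominal growth factor: 1.39000. Real growth factor = 1.39000 / 1.21876 ≈ 1.14050.
Total real return ≈ 14.0504%.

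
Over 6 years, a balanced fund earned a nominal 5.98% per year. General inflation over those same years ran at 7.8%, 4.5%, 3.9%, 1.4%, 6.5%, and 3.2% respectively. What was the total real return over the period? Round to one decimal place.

8.6%

Cumulative inflation factor: 1.078 × 1.045 × 1.039 × 1.014 × 1.065 × 1.032 ≈ 1.30442.
Nominal growth factor: 1.41691. Real growth factor = 1.41691 / 1.30442 ≈ 1.08624.
Total real return ≈ 8.6240%.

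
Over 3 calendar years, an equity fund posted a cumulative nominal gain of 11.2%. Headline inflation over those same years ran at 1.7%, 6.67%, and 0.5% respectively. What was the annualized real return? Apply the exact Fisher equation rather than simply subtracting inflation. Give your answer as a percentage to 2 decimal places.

Cumulative inflation factor: 1.017 × 1.0667 × 1.005 ≈ 1.09026.
Nominal growth factor: 1.11200. Real growth factor = 1.11200 / 1.09026 ≈ 1.01994.
Annualized: 1.01994^(1/3) − 1 ≈ 0.00660.

0.66%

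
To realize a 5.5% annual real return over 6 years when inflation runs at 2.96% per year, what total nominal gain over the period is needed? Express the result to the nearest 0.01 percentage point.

Required annual nominal rate: (1+5.5%)(1+2.96%) − 1 = 8.6228%.
Cumulative over 6 years: (1 + 0.086228)^6 − 1 ≈ 0.64258.

64.26%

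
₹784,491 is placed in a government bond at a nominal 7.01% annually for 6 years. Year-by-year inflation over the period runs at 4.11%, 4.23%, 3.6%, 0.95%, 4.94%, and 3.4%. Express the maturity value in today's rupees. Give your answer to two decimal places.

Nominal value at maturity: ₹784,491 × (1 + 7.01%)^6 ≈ ₹1,177,969.78.
Price-level factor over 6 years: 1.0411 × 1.0423 × 1.036 × 1.0095 × 1.0494 × 1.034 ≈ 1.2314388805.
Dividing the nominal maturity value by the price-level factor gives the value in today's money.

₹956,579.98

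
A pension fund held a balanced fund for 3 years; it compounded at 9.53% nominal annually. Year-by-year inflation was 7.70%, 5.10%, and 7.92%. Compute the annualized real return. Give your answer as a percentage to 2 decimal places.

Cumulative inflation factor: 1.0770 × 1.0510 × 1.0792 ≈ 1.22158.
Nominal growth factor: 1.31401. Real growth factor = 1.31401 / 1.22158 ≈ 1.07567.
Annualized: 1.07567^(1/3) − 1 ≈ 0.02461.

2.46%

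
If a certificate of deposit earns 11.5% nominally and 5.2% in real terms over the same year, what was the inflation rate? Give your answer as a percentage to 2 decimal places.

5.99%

From (1+r_nom) = (1+r_real)(1+π), we get 1+π = (1 + 11.5%)/(1 + 5.2%) = 1.115/1.052 ≈ 1.05989.
So π ≈ 5.9886%.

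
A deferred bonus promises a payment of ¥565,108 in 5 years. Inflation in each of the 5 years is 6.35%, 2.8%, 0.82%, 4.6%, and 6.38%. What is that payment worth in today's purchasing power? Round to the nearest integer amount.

¥460,747

Price-level factor over 5 years: 1.0635 × 1.028 × 1.0082 × 1.046 × 1.0638 ≈ 1.2265040102.
Purchasing power today: ¥565,108 divided by that factor.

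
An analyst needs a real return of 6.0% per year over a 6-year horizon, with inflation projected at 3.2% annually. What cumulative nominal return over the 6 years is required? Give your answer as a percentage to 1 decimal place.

71.4%

Required annual nominal rate: (1+6.0%)(1+3.2%) − 1 = 9.392%.
Cumulative over 6 years: (1 + 0.09392)^6 − 1 ≈ 0.71362.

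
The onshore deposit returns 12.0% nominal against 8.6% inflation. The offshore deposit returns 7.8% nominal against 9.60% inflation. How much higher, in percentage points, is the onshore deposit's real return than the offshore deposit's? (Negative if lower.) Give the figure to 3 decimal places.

The onshore deposit real return: 1.120/1.086 − 1 = 3.1308%.
The offshore deposit real return: 1.078/1.0960 − 1 = -1.6423%.
Difference: 3.1308 − (-1.6423) = 4.7731 pp.

4.773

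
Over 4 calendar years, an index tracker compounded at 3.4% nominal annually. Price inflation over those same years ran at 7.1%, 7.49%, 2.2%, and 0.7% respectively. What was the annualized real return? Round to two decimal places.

Cumulative inflation factor: 1.071 × 1.0749 × 1.022 × 1.007 ≈ 1.18478.
Nominal growth factor: 1.14309. Real growth factor = 1.14309 / 1.18478 ≈ 0.96482.
Annualized: 0.96482^(1/4) − 1 ≈ -0.00891.

-0.89%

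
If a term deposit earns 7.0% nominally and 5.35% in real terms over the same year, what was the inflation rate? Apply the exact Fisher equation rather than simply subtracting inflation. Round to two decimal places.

From (1+r_nom) = (1+r_real)(1+π), we get 1+π = (1 + 7.0%)/(1 + 5.35%) = 1.070/1.0535 ≈ 1.01566.
So π ≈ 1.5662%.

1.57%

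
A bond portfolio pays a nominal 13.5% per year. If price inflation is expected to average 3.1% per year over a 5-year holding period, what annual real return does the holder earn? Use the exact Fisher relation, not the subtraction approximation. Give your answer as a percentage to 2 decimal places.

10.09%

With constant rates the annual real return is the same each year: (1+13.5%)/(1+3.1%) − 1 = 0.10087.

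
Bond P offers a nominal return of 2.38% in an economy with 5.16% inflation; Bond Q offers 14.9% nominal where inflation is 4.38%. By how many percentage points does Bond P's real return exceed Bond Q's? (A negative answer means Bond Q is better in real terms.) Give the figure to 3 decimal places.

-12.722

Bond P real return: 1.0238/1.0516 − 1 = -2.6436%.
Bond Q real return: 1.149/1.0438 − 1 = 10.0786%.
Difference: -2.6436 − 10.0786 = -12.7222 pp.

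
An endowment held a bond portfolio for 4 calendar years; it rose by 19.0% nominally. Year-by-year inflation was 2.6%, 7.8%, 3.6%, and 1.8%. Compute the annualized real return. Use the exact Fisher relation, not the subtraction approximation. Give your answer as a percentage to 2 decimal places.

Cumulative inflation factor: 1.026 × 1.078 × 1.036 × 1.018 ≈ 1.16647.
Nominal growth factor: 1.19000. Real growth factor = 1.19000 / 1.16647 ≈ 1.02017.
Annualized: 1.02017^(1/4) − 1 ≈ 0.00501.

0.50%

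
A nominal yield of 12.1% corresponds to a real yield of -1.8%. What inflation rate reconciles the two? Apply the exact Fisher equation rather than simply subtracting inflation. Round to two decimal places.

14.15%

From (1+r_nom) = (1+r_real)(1+π), we get 1+π = (1 + 12.1%)/(1 − 1.8%) = 1.121/0.982 ≈ 1.14155.
So π ≈ 14.1548%.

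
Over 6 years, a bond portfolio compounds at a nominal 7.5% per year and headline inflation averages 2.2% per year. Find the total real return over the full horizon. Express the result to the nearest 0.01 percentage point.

35.44%

The annual real rate is (1+7.5%)/(1+2.2%) − 1 = 5.1859%.
Compounded over 6 years: (1 + 0.051859)^6 − 1 ≈ 0.35440.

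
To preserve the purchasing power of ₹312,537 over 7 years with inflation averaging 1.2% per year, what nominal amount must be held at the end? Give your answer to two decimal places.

Cumulative price-level factor: (1+1.2%)^7 ≈ 1.0870852110.
Multiplying ₹312,537 by the price-level factor gives the future nominal sum.

₹339,754.35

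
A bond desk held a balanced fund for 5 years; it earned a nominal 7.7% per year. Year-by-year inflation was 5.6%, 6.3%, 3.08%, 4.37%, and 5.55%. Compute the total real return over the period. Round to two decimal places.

13.68%

Cumulative inflation factor: 1.056 × 1.063 × 1.0308 × 1.0437 × 1.0555 ≈ 1.27469.
Nominal growth factor: 1.44903. Real growth factor = 1.44903 / 1.27469 ≈ 1.13677.
Total real return ≈ 13.6771%.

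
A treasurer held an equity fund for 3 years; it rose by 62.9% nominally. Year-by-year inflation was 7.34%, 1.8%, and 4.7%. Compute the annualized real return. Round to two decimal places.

12.50%

Cumulative inflation factor: 1.0734 × 1.018 × 1.047 ≈ 1.14408.
Nominal growth factor: 1.62900. Real growth factor = 1.62900 / 1.14408 ≈ 1.42385.
Annualized: 1.42385^(1/3) − 1 ≈ 0.12501.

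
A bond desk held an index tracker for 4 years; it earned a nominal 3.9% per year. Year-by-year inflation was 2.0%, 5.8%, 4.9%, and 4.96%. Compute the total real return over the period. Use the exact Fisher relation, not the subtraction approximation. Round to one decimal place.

-1.9%

Cumulative inflation factor: 1.020 × 1.058 × 1.049 × 1.0496 ≈ 1.18819.
Nominal growth factor: 1.16537. Real growth factor = 1.16537 / 1.18819 ≈ 0.98079.
Total real return ≈ -1.9208%.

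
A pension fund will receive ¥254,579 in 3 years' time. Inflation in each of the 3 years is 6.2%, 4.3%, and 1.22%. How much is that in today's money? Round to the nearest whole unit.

¥227,064

Price-level factor over 3 years: 1.062 × 1.043 × 1.0122 = 1.1211795252.
Purchasing power today: ¥254,579 divided by that factor.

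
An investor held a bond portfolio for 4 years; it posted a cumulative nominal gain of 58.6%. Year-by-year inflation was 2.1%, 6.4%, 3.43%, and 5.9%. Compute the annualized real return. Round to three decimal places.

Cumulative inflation factor: 1.021 × 1.064 × 1.0343 × 1.059 ≈ 1.18990.
Nominal growth factor: 1.58600. Real growth factor = 1.58600 / 1.18990 ≈ 1.33289.
Annualized: 1.33289^(1/4) − 1 ≈ 0.07448.

7.448%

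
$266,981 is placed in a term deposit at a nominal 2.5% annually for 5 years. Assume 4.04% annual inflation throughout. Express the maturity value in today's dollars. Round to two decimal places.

Nominal value at maturity: $266,981 × (1 + 2.5%)^5 ≈ $302,064.50.
Price-level factor over 5 years: (1 + 4.04%)^5 ≈ 1.2189944200.
The maturity value deflated by that factor is the answer in today's purchasing power.

$247,798.10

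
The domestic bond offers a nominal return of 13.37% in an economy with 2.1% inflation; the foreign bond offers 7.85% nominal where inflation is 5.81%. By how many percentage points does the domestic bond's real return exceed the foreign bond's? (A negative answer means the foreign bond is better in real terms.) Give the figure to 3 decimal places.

9.110

The domestic bond real return: 1.1337/1.021 − 1 = 11.0382%.
The foreign bond real return: 1.0785/1.0581 − 1 = 1.9280%.
Difference: 11.0382 − 1.9280 = 9.1102 pp.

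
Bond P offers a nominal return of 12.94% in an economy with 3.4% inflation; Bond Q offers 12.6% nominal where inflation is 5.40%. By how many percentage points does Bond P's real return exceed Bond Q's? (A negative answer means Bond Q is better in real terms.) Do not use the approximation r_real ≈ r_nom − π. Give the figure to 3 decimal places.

2.395

Bond P real return: 1.1294/1.034 − 1 = 9.2263%.
Bond Q real return: 1.126/1.0540 − 1 = 6.8311%.
Difference: 9.2263 − 6.8311 = 2.3952 pp.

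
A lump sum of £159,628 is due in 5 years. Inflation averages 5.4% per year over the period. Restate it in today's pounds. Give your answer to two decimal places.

£122,717.36

Price-level factor over 5 years: (1 + 5.4%)^5 ≈ 1.3007776144.
Purchasing power today: £159,628 divided by that factor.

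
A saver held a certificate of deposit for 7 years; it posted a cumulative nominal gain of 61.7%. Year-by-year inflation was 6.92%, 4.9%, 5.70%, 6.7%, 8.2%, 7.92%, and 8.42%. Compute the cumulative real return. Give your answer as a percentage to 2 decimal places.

Cumulative inflation factor: 1.0692 × 1.049 × 1.0570 × 1.067 × 1.082 × 1.0792 × 1.0842 ≈ 1.60145.
Nominal growth factor: 1.61700. Real growth factor = 1.61700 / 1.60145 ≈ 1.00971.
Total real return ≈ 0.9712%.

0.97%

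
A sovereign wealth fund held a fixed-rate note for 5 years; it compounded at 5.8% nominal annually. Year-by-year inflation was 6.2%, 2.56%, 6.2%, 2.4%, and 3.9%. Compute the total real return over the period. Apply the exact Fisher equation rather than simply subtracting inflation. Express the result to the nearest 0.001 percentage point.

Cumulative inflation factor: 1.062 × 1.0256 × 1.062 × 1.024 × 1.039 ≈ 1.23067.
Nominal growth factor: 1.32565. Real growth factor = 1.32565 / 1.23067 ≈ 1.07717.
Total real return ≈ 7.7174%.

7.717%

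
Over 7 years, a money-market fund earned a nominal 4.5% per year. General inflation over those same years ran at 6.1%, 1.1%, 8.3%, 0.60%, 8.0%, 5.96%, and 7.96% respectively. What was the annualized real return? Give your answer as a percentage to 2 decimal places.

Cumulative inflation factor: 1.061 × 1.011 × 1.083 × 1.0060 × 1.080 × 1.0596 × 1.0796 ≈ 1.44385.
Nominal growth factor: 1.36086. Real growth factor = 1.36086 / 1.44385 ≈ 0.94252.
Annualized: 0.94252^(1/7) − 1 ≈ -0.00842.

-0.84%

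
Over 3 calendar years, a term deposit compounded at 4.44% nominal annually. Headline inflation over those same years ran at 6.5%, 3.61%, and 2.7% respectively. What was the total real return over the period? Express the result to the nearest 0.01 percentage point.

Cumulative inflation factor: 1.065 × 1.0361 × 1.027 ≈ 1.13324.
Nominal growth factor: 1.13920. Real growth factor = 1.13920 / 1.13324 ≈ 1.00526.
Total real return ≈ 0.5261%.

0.53%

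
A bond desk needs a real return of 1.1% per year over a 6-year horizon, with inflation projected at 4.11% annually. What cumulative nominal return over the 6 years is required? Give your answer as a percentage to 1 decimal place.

Required annual nominal rate: (1+1.1%)(1+4.11%) − 1 = 5.25521%.
Cumulative over 6 years: (1 + 0.0525521)^6 − 1 ≈ 0.35976.

36.0%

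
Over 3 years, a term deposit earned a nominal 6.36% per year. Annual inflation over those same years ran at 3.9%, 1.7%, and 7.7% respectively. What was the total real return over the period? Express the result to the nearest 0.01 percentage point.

Cumulative inflation factor: 1.039 × 1.017 × 1.077 ≈ 1.13803.
Nominal growth factor: 1.20319. Real growth factor = 1.20319 / 1.13803 ≈ 1.05726.
Total real return ≈ 5.7262%.

5.73%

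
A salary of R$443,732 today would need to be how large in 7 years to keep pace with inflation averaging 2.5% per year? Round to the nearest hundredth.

R$527,457.91

Cumulative price-level factor: (1+2.5%)^7 ≈ 1.1886857537.
The nominal amount required is R$443,732 scaled up by that factor.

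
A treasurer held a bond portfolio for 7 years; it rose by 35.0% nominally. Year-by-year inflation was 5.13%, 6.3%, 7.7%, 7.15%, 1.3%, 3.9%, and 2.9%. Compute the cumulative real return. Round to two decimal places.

-3.34%

Cumulative inflation factor: 1.0513 × 1.063 × 1.077 × 1.0715 × 1.013 × 1.039 × 1.029 ≈ 1.39672.
Nominal growth factor: 1.35000. Real growth factor = 1.35000 / 1.39672 ≈ 0.96655.
Total real return ≈ -3.3447%.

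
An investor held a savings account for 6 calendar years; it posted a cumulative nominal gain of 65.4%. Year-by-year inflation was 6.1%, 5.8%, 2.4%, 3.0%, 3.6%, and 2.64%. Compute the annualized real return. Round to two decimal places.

4.65%

Cumulative inflation factor: 1.061 × 1.058 × 1.024 × 1.030 × 1.036 × 1.0264 ≈ 1.25897.
Nominal growth factor: 1.65400. Real growth factor = 1.65400 / 1.25897 ≈ 1.31377.
Annualized: 1.31377^(1/6) − 1 ≈ 0.04653.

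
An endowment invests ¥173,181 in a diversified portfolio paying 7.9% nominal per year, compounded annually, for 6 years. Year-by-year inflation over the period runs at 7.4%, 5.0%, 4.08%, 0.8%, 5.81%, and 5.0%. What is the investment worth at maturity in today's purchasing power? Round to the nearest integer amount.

¥207,918

Nominal value at maturity: ¥173,181 × (1 + 7.9%)^6 ≈ ¥273,293.
Price-level factor over 6 years: 1.074 × 1.050 × 1.0408 × 1.008 × 1.0581 × 1.050 ≈ 1.3144298392.
The maturity value deflated by that factor is the answer in today's purchasing power.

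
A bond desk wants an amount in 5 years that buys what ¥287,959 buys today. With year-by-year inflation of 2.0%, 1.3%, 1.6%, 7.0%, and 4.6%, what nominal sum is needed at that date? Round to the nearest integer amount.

Cumulative price-level factor: 1.020 × 1.013 × 1.016 × 1.070 × 1.046 ≈ 1.1749483813.
The nominal amount required is ¥287,959 scaled up by that factor.

¥338,337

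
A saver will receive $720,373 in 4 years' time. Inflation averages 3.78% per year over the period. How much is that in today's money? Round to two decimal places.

Price-level factor over 4 years: (1 + 3.78%)^4 ≈ 1.1599911222.
Purchasing power today: $720,373 divided by that factor.

$621,015.96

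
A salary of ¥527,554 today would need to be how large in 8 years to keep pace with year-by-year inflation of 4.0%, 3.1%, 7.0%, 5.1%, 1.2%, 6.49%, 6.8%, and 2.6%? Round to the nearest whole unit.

Cumulative price-level factor: 1.040 × 1.031 × 1.070 × 1.051 × 1.012 × 1.0649 × 1.068 × 1.026 ≈ 1.4239228238.
Multiplying ¥527,554 by the price-level factor gives the future nominal sum.

¥751,196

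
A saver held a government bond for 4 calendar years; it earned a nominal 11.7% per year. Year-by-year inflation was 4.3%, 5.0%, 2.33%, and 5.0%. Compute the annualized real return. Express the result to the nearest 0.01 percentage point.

Cumulative inflation factor: 1.043 × 1.050 × 1.0233 × 1.050 ≈ 1.17670.
Nominal growth factor: 1.55673. Real growth factor = 1.55673 / 1.17670 ≈ 1.32296.
Annualized: 1.32296^(1/4) − 1 ≈ 0.07247.

7.25%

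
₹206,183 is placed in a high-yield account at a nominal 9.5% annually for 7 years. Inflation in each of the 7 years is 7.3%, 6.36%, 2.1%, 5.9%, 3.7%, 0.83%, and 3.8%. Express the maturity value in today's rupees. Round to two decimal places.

₹290,593.61

Nominal value at maturity: ₹206,183 × (1 + 9.5%)^7 ≈ ₹389,181.05.
Price-level factor over 7 years: 1.073 × 1.0636 × 1.021 × 1.059 × 1.037 × 1.0083 × 1.038 ≈ 1.3392622575.
Dividing the nominal maturity value by the price-level factor gives the value in today's money.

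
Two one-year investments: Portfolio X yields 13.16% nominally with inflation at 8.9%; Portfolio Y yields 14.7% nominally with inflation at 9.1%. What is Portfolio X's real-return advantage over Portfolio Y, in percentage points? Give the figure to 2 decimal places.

-1.22

Portfolio X real return: 1.1316/1.089 − 1 = 3.912%.
Portfolio Y real return: 1.147/1.091 − 1 = 5.133%.
Difference: 3.912 − 5.133 = -1.221 pp.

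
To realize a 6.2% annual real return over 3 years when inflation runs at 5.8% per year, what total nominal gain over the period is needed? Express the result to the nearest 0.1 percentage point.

Required annual nominal rate: (1+6.2%)(1+5.8%) − 1 = 12.3596%.
Cumulative over 3 years: (1 + 0.123596)^3 − 1 ≈ 0.41850.

41.9%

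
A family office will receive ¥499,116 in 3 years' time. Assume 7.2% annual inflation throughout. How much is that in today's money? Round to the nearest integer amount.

Price-level factor over 3 years: (1 + 7.2%)^3 = 1.231925248.
Purchasing power today: ¥499,116 divided by that factor.

¥405,151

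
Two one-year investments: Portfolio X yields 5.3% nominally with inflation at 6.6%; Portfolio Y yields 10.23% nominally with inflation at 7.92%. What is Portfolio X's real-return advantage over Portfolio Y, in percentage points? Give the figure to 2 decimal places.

Portfolio X real return: 1.053/1.066 − 1 = -1.220%.
Portfolio Y real return: 1.1023/1.0792 − 1 = 2.140%.
Difference: -1.220 − 2.140 = -3.360 pp.

-3.36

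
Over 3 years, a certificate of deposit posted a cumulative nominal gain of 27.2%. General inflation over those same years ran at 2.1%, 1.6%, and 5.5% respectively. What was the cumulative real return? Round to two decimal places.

Cumulative inflation factor: 1.021 × 1.016 × 1.055 ≈ 1.09439.
Nominal growth factor: 1.27200. Real growth factor = 1.27200 / 1.09439 ≈ 1.16229.
Total real return ≈ 16.2292%.

16.23%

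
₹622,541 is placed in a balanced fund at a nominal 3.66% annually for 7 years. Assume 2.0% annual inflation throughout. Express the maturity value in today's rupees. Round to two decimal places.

₹697,019.92

Nominal value at maturity: ₹622,541 × (1 + 3.66%)^7 ≈ ₹800,656.79.
Price-level factor over 7 years: (1 + 2.0%)^7 ≈ 1.1486856676.
The maturity value deflated by that factor is the answer in today's purchasing power.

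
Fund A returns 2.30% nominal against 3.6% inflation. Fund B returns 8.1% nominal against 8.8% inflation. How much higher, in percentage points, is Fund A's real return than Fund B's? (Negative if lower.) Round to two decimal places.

-0.61

Fund A real return: 1.0230/1.036 − 1 = -1.255%.
Fund B real return: 1.081/1.088 − 1 = -0.643%.
Difference: -1.255 − (-0.643) = -0.612 pp.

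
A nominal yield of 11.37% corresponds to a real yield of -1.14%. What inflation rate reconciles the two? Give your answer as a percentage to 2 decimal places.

12.65%

From (1+r_nom) = (1+r_real)(1+π), we get 1+π = (1 + 11.37%)/(1 − 1.14%) = 1.1137/0.9886 ≈ 1.12654.
So π ≈ 12.6543%.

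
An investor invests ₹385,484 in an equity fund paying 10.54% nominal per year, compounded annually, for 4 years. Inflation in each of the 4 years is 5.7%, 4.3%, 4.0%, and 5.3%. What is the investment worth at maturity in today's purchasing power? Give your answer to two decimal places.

₹476,719.80

Nominal value at maturity: ₹385,484 × (1 + 10.54%)^4 ≈ ₹575,551.51.
Price-level factor over 4 years: 1.057 × 1.043 × 1.040 × 1.053 ≈ 1.2073161391.
Dividing the nominal maturity value by the price-level factor gives the value in today's money.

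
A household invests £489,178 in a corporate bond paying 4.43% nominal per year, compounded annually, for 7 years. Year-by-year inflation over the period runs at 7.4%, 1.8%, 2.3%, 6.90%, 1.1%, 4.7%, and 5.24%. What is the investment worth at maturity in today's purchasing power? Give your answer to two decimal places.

Nominal value at maturity: £489,178 × (1 + 4.43%)^7 ≈ £662,588.45.
Price-level factor over 7 years: 1.074 × 1.018 × 1.023 × 1.0690 × 1.011 × 1.047 × 1.0524 ≈ 1.3319382009.
The maturity value deflated by that factor is the answer in today's purchasing power.

£497,461.86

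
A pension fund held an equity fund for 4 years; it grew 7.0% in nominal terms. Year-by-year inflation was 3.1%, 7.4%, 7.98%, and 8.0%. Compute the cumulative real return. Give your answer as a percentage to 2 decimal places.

Cumulative inflation factor: 1.031 × 1.074 × 1.0798 × 1.080 ≈ 1.29131.
Nominal growth factor: 1.07000. Real growth factor = 1.07000 / 1.29131 ≈ 0.82862.
Total real return ≈ -17.1383%.

-17.14%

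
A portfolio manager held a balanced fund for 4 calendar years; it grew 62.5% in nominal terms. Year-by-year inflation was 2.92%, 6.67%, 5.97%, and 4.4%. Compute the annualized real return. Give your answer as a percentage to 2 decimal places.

Cumulative inflation factor: 1.0292 × 1.0667 × 1.0597 × 1.044 ≈ 1.21458.
Nominal growth factor: 1.62500. Real growth factor = 1.62500 / 1.21458 ≈ 1.33791.
Annualized: 1.33791^(1/4) − 1 ≈ 0.07549.

7.55%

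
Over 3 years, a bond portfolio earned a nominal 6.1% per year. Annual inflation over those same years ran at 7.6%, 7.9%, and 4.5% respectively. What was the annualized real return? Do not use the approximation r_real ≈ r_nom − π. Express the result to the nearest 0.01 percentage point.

-0.52%

Cumulative inflation factor: 1.076 × 1.079 × 1.045 ≈ 1.21325.
Nominal growth factor: 1.19439. Real growth factor = 1.19439 / 1.21325 ≈ 0.98446.
Annualized: 0.98446^(1/3) − 1 ≈ -0.00521.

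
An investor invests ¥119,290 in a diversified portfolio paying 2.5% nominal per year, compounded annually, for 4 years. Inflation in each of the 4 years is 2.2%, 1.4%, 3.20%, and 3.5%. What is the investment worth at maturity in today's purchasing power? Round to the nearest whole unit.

¥118,957

Nominal value at maturity: ¥119,290 × (1 + 2.5%)^4 ≈ ¥131,674.
Price-level factor over 4 years: 1.022 × 1.014 × 1.0320 × 1.035 ≈ 1.1069013010.
Dividing the nominal maturity value by the price-level factor gives the value in today's money.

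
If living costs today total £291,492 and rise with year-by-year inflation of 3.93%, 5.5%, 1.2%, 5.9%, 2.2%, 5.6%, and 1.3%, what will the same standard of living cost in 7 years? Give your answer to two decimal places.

£374,473.21

Cumulative price-level factor: 1.0393 × 1.055 × 1.012 × 1.059 × 1.022 × 1.056 × 1.013 ≈ 1.2846775029.
The nominal amount required is £291,492 scaled up by that factor.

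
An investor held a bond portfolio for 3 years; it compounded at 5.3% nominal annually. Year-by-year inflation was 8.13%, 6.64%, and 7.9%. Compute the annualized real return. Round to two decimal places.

-2.10%

Cumulative inflation factor: 1.0813 × 1.0664 × 1.079 ≈ 1.24419.
Nominal growth factor: 1.16758. Real growth factor = 1.16758 / 1.24419 ≈ 0.93842.
Annualized: 0.93842^(1/3) − 1 ≈ -0.02096.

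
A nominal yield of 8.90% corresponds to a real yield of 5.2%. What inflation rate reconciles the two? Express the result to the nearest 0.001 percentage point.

From (1+r_nom) = (1+r_real)(1+π), we get 1+π = (1 + 8.90%)/(1 + 5.2%) = 1.0890/1.052 ≈ 1.03517.
So π ≈ 3.5171%.

3.517%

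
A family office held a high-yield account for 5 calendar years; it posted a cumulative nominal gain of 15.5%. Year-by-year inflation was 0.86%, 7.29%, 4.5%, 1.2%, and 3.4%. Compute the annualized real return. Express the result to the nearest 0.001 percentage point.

-0.483%

Cumulative inflation factor: 1.0086 × 1.0729 × 1.045 × 1.012 × 1.034 ≈ 1.18330.
Nominal growth factor: 1.15500. Real growth factor = 1.15500 / 1.18330 ≈ 0.97608.
Annualized: 0.97608^(1/5) − 1 ≈ -0.00483.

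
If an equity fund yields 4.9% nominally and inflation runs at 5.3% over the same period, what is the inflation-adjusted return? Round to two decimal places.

Real return via the Fisher equation: (1 + 4.9%)/(1 + 5.3%) − 1 = 1.049/1.053 − 1 ≈ -0.00380.

-0.38%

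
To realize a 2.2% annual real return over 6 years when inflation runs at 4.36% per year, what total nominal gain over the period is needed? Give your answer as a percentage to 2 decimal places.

47.20%

Required annual nominal rate: (1+2.2%)(1+4.36%) − 1 = 6.65592%.
Cumulative over 6 years: (1 + 0.0665592)^6 − 1 ≈ 0.47201.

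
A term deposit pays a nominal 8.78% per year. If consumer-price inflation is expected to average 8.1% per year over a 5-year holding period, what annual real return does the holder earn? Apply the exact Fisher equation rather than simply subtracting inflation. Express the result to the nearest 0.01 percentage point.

0.63%

With constant rates the annual real return is the same each year: (1+8.78%)/(1+8.1%) − 1 = 0.00629.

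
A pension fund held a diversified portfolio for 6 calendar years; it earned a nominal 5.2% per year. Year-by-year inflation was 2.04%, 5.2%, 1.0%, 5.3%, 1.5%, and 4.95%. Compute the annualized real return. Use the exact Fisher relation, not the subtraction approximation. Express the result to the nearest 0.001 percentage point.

Cumulative inflation factor: 1.0204 × 1.052 × 1.010 × 1.053 × 1.015 × 1.0495 ≈ 1.21614.
Nominal growth factor: 1.35548. Real growth factor = 1.35548 / 1.21614 ≈ 1.11458.
Annualized: 1.11458^(1/6) − 1 ≈ 0.01824.

1.824%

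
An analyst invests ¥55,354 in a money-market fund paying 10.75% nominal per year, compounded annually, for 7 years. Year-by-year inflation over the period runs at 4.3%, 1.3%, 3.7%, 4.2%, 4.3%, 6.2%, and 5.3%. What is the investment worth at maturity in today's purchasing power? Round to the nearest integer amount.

Nominal value at maturity: ¥55,354 × (1 + 10.75%)^7 ≈ ¥113,124.
Price-level factor over 7 years: 1.043 × 1.013 × 1.037 × 1.042 × 1.043 × 1.062 × 1.053 ≈ 1.3316111577.
The maturity value deflated by that factor is the answer in today's purchasing power.

¥84,953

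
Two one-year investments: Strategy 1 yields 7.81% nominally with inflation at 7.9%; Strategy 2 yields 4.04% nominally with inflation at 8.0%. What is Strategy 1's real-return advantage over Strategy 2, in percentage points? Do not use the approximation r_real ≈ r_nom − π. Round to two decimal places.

Strategy 1 real return: 1.0781/1.079 − 1 = -0.083%.
Strategy 2 real return: 1.0404/1.080 − 1 = -3.667%.
Difference: -0.083 − (-3.667) = 3.584 pp.

3.58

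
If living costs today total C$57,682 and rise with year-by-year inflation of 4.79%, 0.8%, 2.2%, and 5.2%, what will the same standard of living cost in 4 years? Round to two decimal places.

C$65,506.94

Cumulative price-level factor: 1.0479 × 1.008 × 1.022 × 1.052 ≈ 1.1356565448.
The nominal amount required is C$57,682 scaled up by that factor.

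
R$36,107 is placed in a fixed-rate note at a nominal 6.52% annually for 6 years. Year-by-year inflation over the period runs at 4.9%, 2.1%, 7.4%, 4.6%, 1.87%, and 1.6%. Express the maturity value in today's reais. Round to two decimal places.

Nominal value at maturity: R$36,107 × (1 + 6.52%)^6 ≈ R$52,744.64.
Price-level factor over 6 years: 1.049 × 1.021 × 1.074 × 1.046 × 1.0187 × 1.016 ≈ 1.2453092394.
Dividing the nominal maturity value by the price-level factor gives the value in today's money.

R$42,354.65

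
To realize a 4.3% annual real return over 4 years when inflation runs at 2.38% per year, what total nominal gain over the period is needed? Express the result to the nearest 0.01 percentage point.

Required annual nominal rate: (1+4.3%)(1+2.38%) − 1 = 6.78234%.
Cumulative over 4 years: (1 + 0.0678234)^4 − 1 ≈ 0.30016.

30.02%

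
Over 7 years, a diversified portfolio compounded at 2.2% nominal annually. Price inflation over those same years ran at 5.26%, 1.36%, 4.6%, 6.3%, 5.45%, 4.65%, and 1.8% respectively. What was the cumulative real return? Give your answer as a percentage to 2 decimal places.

Cumulative inflation factor: 1.0526 × 1.0136 × 1.046 × 1.063 × 1.0545 × 1.0465 × 1.018 ≈ 1.33269.
Nominal growth factor: 1.16454. Real growth factor = 1.16454 / 1.33269 ≈ 0.87383.
Total real return ≈ -12.6168%.

-12.62%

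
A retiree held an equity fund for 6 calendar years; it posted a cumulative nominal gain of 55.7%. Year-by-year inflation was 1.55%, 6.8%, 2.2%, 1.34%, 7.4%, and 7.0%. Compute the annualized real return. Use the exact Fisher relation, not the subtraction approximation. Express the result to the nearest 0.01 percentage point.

3.17%

Cumulative inflation factor: 1.0155 × 1.068 × 1.022 × 1.0134 × 1.074 × 1.070 ≈ 1.29084.
Nominal growth factor: 1.55700. Real growth factor = 1.55700 / 1.29084 ≈ 1.20620.
Annualized: 1.20620^(1/6) − 1 ≈ 0.03174.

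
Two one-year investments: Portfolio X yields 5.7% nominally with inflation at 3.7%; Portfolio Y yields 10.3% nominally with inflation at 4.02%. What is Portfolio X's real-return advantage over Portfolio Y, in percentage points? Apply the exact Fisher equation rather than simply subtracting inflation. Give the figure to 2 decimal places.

-4.11

Portfolio X real return: 1.057/1.037 − 1 = 1.929%.
Portfolio Y real return: 1.103/1.0402 − 1 = 6.037%.
Difference: 1.929 − 6.037 = -4.108 pp.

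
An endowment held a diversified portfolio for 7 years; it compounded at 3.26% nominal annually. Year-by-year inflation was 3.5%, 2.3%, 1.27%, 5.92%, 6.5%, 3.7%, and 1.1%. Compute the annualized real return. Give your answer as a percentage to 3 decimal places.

-0.185%

Cumulative inflation factor: 1.035 × 1.023 × 1.0127 × 1.0592 × 1.065 × 1.037 × 1.011 ≈ 1.26810.
Nominal growth factor: 1.25177. Real growth factor = 1.25177 / 1.26810 ≈ 0.98712.
Annualized: 0.98712^(1/7) − 1 ≈ -0.00185.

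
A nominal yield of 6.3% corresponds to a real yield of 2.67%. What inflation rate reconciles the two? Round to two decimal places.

3.54%

From (1+r_nom) = (1+r_real)(1+π), we get 1+π = (1 + 6.3%)/(1 + 2.67%) = 1.063/1.0267 ≈ 1.03536.
So π ≈ 3.5356%.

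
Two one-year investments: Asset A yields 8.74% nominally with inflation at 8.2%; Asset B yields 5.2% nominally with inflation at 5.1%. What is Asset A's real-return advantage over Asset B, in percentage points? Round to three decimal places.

Asset A real return: 1.0874/1.082 − 1 = 0.4991%.
Asset B real return: 1.052/1.051 − 1 = 0.0951%.
Difference: 0.4991 − 0.0951 = 0.4040 pp.

0.404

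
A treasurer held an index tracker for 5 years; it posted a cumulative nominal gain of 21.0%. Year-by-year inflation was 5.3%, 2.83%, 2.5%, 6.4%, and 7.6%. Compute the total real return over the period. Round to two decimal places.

Cumulative inflation factor: 1.053 × 1.0283 × 1.025 × 1.064 × 1.076 ≈ 1.27065.
Nominal growth factor: 1.21000. Real growth factor = 1.21000 / 1.27065 ≈ 0.95227.
Total real return ≈ -4.7732%.

-4.77%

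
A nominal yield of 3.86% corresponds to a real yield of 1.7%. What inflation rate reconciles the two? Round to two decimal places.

From (1+r_nom) = (1+r_real)(1+π), we get 1+π = (1 + 3.86%)/(1 + 1.7%) = 1.0386/1.017 ≈ 1.02124.
So π ≈ 2.1239%.

2.12%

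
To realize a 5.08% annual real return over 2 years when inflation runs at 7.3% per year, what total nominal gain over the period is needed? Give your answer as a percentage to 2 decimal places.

Required annual nominal rate: (1+5.08%)(1+7.3%) − 1 = 12.75084%.
Cumulative over 2 years: (1 + 0.1275084)^2 − 1 ≈ 0.27128.

27.13%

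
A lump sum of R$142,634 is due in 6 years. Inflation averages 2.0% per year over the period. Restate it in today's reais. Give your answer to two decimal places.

R$126,654.91

Price-level factor over 6 years: (1 + 2.0%)^6 ≈ 1.1261624193.
Purchasing power today: R$142,634 divided by that factor.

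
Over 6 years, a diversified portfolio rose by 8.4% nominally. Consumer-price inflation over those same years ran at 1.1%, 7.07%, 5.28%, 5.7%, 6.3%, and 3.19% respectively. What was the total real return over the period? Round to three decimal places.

Cumulative inflation factor: 1.011 × 1.0707 × 1.0528 × 1.057 × 1.063 × 1.0319 ≈ 1.32133.
Nominal growth factor: 1.08400. Real growth factor = 1.08400 / 1.32133 ≈ 0.82039.
Total real return ≈ -17.9613%.

-17.961%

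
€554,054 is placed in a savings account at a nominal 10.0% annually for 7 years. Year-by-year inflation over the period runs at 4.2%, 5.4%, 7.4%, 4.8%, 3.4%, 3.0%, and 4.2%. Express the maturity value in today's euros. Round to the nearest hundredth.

Nominal value at maturity: €554,054 × (1 + 10.0%)^7 ≈ €1,079,694.50.
Price-level factor over 7 years: 1.042 × 1.054 × 1.074 × 1.048 × 1.034 × 1.030 × 1.042 ≈ 1.3718270947.
Dividing the nominal maturity value by the price-level factor gives the value in today's money.

€787,048.53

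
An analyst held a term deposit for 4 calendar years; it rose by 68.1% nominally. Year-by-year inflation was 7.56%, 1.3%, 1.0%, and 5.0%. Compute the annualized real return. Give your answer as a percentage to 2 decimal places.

9.82%

Cumulative inflation factor: 1.0756 × 1.013 × 1.010 × 1.050 ≈ 1.15550.
Nominal growth factor: 1.68100. Real growth factor = 1.68100 / 1.15550 ≈ 1.45478.
Annualized: 1.45478^(1/4) − 1 ≈ 0.09824.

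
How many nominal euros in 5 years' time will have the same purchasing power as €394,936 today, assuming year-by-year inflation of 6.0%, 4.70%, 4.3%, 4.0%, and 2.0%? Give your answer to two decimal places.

Cumulative price-level factor: 1.060 × 1.0470 × 1.043 × 1.040 × 1.020 ≈ 1.2279208294.
Multiplying €394,936 by the price-level factor gives the future nominal sum.

€484,950.14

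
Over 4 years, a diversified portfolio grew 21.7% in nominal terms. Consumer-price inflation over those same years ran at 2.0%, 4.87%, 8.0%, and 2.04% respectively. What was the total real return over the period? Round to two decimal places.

3.24%

Cumulative inflation factor: 1.020 × 1.0487 × 1.080 × 1.0204 ≈ 1.17881.
Nominal growth factor: 1.21700. Real growth factor = 1.21700 / 1.17881 ≈ 1.03239.
Total real return ≈ 3.2393%.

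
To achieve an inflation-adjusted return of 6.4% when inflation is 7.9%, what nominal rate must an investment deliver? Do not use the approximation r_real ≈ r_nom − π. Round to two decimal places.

By the Fisher equation, 1 + r_nom = (1 + 6.4%)(1 + 7.9%) = 1.064 × 1.079 = 1.148056.
So r_nom = 14.8056%.

14.81%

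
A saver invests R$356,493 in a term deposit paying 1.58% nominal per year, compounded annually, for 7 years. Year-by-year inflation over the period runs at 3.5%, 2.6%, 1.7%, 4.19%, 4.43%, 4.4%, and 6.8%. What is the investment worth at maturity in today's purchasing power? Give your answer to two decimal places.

Nominal value at maturity: R$356,493 × (1 + 1.58%)^7 ≈ R$397,840.02.
Price-level factor over 7 years: 1.035 × 1.026 × 1.017 × 1.0419 × 1.0443 × 1.044 × 1.068 ≈ 1.3101823087.
Dividing the nominal maturity value by the price-level factor gives the value in today's money.

R$303,652.41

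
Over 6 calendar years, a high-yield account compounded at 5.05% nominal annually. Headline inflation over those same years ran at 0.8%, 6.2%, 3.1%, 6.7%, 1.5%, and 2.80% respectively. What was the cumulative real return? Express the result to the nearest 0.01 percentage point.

Cumulative inflation factor: 1.008 × 1.062 × 1.031 × 1.067 × 1.015 × 1.0280 ≈ 1.22876.
Nominal growth factor: 1.34393. Real growth factor = 1.34393 / 1.22876 ≈ 1.09373.
Total real return ≈ 9.3727%.

9.37%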